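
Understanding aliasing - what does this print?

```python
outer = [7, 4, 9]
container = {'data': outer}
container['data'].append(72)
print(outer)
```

Key concept: dict holds reference to list.
Step by step:
`outer = [7, 4, 9]` → outer = [7, 4, 9]
`container = {'data': outer}` → container = {'data': [7, 4, 9]}
`container['data'].append(72)` → outer = [7, 4, 9, 72]; container = {'data': [7, 4, 9, 72]}
`print(outer)` → prints [7, 4, 9, 72]

Answer: [7, 4, 9, 72]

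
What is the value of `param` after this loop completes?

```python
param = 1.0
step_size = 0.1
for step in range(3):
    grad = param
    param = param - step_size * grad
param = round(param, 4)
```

Gradient descent: w = 1.0 * (1 - 0.1)^3
`param` takes the values: 1.0 → 0.9 → 0.81 → 0.729

Answer: 0.729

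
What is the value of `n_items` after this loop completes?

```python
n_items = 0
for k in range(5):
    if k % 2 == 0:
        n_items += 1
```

Count numbers divisible by 2 in range(5)
`n_items` takes the values: 0 → 1 → 2 → 3

Answer: 3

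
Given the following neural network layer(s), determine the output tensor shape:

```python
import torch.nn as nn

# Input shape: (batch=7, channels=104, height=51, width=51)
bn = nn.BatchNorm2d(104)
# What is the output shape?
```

Input: (7, 104, 51, 51) -> Output: (7, 104, 51, 51)

Answer: (7, 104, 51, 51)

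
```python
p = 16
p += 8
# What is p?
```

Trace:
`p = 16` → p = 16
`p += 8` → p = 24
So p = 24

Answer: 24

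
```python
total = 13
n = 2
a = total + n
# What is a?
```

Trace:
`total = 13` → total = 13
`n = 2` → n = 2
`a = total + n` → a = 15
So a = 15

Answer: 15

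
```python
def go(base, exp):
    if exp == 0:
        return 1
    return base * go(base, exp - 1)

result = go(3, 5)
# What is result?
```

go(3, 5) = 3 * 3 * 3 * 3 * 3 = 243

Answer: 243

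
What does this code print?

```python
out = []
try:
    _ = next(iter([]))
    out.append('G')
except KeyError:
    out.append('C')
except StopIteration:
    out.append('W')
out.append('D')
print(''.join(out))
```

Execution trace: 'W' (except StopIteration) → 'D' (after the try/except). Output: WD

Answer: WD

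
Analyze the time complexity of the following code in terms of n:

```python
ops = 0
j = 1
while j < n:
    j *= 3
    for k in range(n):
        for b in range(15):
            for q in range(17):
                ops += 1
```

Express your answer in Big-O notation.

Each loop level contributes: log n × n × 1 × 1. Multiplying the contributions gives O(n log n).

Answer: O(n log n)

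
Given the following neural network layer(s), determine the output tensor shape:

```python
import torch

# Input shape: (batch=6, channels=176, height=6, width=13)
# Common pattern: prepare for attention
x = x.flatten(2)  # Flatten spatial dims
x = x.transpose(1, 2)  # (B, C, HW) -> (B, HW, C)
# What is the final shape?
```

Input: (6, 176, 6, 13) -> after flatten(2): (6, 176, 78) -> Output: (6, 78, 176)

Answer: (6, 78, 176)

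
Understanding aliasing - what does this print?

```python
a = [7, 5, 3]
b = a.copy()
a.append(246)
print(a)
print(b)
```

Key concept: list.copy() creates independent copy.
Step by step:
`a = [7, 5, 3]` → a = [7, 5, 3]
`b = a.copy()` → b = [7, 5, 3]
`a.append(246)` → a = [7, 5, 3, 246]
`print(a)` → prints [7, 5, 3, 246]
`print(b)` → prints [7, 5, 3]

Answer:
[7, 5, 3, 246]
[7, 5, 3]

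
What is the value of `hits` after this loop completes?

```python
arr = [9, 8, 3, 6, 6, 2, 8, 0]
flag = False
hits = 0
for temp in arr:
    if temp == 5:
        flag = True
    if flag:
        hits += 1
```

Count elements after first 5 in [9, 8, 3, 6, 6, 2, 8, 0]
`hits` takes the values: 0

Answer: 0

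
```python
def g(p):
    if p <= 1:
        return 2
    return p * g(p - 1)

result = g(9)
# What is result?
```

g(9) = 9 * 8 * 7 * 6 * 5 * 4 * 3 * 2 * 2 = 725760

Answer: 725760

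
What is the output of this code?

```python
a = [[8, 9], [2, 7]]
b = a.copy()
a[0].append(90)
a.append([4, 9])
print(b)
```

Key concept: shallow copy with nested lists.
Step by step:
`a = [[8, 9], [2, 7]]` → a = [[8, 9], [2, 7]]
`b = a.copy()` → b = [[8, 9], [2, 7]]
`a[0].append(90)` → a = [[8, 9, 90], [2, 7]]; b = [[8, 9, 90], [2, 7]]
`a.append([4, 9])` → a = [[8, 9, 90], [2, 7], [4, 9]]
`print(b)` → prints [[8, 9, 90], [2, 7]]

Answer: [[8, 9, 90], [2, 7]]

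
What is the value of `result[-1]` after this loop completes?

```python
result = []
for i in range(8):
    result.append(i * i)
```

Last element of squares 0 to 7
`result` takes the values: [] → [0] → [0, 1] → [0, 1, 4] → [0, 1, 4, 9] → [0, 1, 4, 9, 16] → [0, 1, 4, 9, 16, 25] → [0, 1, 4, 9, 16, 25, 36] → [0, 1, 4, 9, 16, 25, 36, 49]
So `result[-1]` = 49

Answer: 49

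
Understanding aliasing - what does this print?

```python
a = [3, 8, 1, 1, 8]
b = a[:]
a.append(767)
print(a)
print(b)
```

Key concept: slice [:] creates copy.
Step by step:
`a = [3, 8, 1, 1, 8]` → a = [3, 8, 1, 1, 8]
`b = a[:]` → b = [3, 8, 1, 1, 8]
`a.append(767)` → a = [3, 8, 1, 1, 8, 767]
`print(a)` → prints [3, 8, 1, 1, 8, 767]
`print(b)` → prints [3, 8, 1, 1, 8]

Answer:
[3, 8, 1, 1, 8, 767]
[3, 8, 1, 1, 8]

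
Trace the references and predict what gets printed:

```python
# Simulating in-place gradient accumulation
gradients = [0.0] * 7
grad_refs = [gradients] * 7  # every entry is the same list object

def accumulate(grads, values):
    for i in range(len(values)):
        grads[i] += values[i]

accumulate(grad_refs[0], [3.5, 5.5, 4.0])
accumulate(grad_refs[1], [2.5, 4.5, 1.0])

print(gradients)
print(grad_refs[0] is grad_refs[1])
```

Key concept: gradient accumulation aliasing.
Step by step:
`gradients = [0.0] * 7` → gradients = [0.0, 0.0, 0.0, 0.0, 0.0, 0.0, 0.0]
`grad_refs = [gradients] * 7` → grad_refs = [[0.0, 0.0, 0.0, 0.0, 0.0, 0.0, 0.0], [0.0, 0.0, 0.0, 0.0, 0.0, 0.0, 0.0], [0.0, 0.0, 0.0, 0.0, 0.0, 0.0, 0.0], [0.0, 0.0, 0.0, 0.0, 0.0, 0.0, 0.0], [0.0, 0.0, 0.0, 0.0, 0.0, 0.0, 0.0], [0.0, 0.0, 0.0, 0.0, 0.0, 0.0, 0.0], [0.0, 0.0, 0.0, 0.0, 0.0, 0.0, 0.0]]
`accumulate(grad_refs[0], [3.5, 5.5, 4.0])` → gradients = [3.5, 5.5, 4.0, 0.0, 0.0, 0.0, 0.0]; grad_refs = [[3.5, 5.5, 4.0, 0.0, 0.0, 0.0, 0.0], [3.5, 5.5, 4.0, 0.0, 0.0, 0.0, 0.0], [3.5, 5.5, 4.0, 0.0, 0.0, 0.0, 0.0], [3.5, 5.5, 4.0, 0.0, 0.0, 0.0, 0.0], [3.5, 5.5, 4.0, 0.0, 0.0, 0.0, 0.0], [3.5, 5.5, 4.0, 0.0, 0.0, 0.0, 0.0], [3.5, 5.5, 4.0, 0.0, 0.0, 0.0, 0.0]]
`accumulate(grad_refs[1], [2.5, 4.5, 1.0])` → gradients = [6.0, 10.0, 5.0, 0.0, 0.0, 0.0, 0.0]; grad_refs = [[6.0, 10.0, 5.0, 0.0, 0.0, 0.0, 0.0], [6.0, 10.0, 5.0, 0.0, 0.0, 0.0, 0.0], [6.0, 10.0, 5.0, 0.0, 0.0, 0.0, 0.0], [6.0, 10.0, 5.0, 0.0, 0.0, 0.0, 0.0], [6.0, 10.0, 5.0, 0.0, 0.0, 0.0, 0.0], [6.0, 10.0, 5.0, 0.0, 0.0, 0.0, 0.0], [6.0, 10.0, 5.0, 0.0, 0.0, 0.0, 0.0]]
`print(gradients)` → prints [6.0, 10.0, 5.0, 0.0, 0.0, 0.0, 0.0]
`print(grad_refs[0] is grad_refs[1])` → prints True

Answer:
[6.0, 10.0, 5.0, 0.0, 0.0, 0.0, 0.0]
True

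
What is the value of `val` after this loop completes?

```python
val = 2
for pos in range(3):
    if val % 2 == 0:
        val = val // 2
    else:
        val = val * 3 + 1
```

Collatz-style transformation from 2
`val` takes the values: 2 → 1 → 4 → 2

Answer: 2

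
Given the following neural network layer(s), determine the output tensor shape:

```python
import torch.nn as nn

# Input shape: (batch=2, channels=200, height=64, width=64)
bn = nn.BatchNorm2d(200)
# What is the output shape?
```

Input: (2, 200, 64, 64) -> Output: (2, 200, 64, 64)

Answer: (2, 200, 64, 64)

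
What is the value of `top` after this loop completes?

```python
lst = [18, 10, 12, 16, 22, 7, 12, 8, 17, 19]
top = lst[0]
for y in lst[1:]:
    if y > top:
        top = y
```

Maximum of [18, 10, 12, 16, 22, 7, 12, 8, 17, 19]
`top` takes the values: 18 → 22

Answer: 22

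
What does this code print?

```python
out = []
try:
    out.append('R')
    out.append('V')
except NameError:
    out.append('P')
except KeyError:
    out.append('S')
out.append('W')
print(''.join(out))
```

Execution trace: 'R' (try body) → 'V' (try body, no exception) → 'W' (after the try/except). Output: RVW

Answer: RVW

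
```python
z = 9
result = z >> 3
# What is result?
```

Trace:
`z = 9` → z = 9
`result = z >> 3` → result = 1
So result = 1

Answer: 1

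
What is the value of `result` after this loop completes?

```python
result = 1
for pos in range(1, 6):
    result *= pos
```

5! = 120
`result` takes the values: 1 → 2 → 6 → 24 → 120

Answer: 120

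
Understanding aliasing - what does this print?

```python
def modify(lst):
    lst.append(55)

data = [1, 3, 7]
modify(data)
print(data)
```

Key concept: function modifies passed list.
Step by step:
`data = [1, 3, 7]` → data = [1, 3, 7]
`modify(data)` → data = [1, 3, 7, 55]
`print(data)` → prints [1, 3, 7, 55]

Answer: [1, 3, 7, 55]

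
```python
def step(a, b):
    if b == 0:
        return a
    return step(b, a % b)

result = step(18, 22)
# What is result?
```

step(18, 22) -> step(22, 18) -> step(18, 4) -> step(4, 2) -> step(2, 0) -> 2

Answer: 2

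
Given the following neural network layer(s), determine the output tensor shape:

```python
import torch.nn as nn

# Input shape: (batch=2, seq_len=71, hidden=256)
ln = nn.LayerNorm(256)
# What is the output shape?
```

Input: (2, 71, 256) -> Output: (2, 71, 256)

Answer: (2, 71, 256)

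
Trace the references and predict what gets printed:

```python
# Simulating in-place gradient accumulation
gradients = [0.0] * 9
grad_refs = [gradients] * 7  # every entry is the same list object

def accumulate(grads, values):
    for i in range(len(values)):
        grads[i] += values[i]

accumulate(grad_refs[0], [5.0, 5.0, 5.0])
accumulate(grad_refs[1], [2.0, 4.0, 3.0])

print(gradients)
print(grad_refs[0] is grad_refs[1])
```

Key concept: gradient accumulation aliasing.
Step by step:
`gradients = [0.0] * 9` → gradients = [0.0, 0.0, 0.0, 0.0, 0.0, 0.0, 0.0, 0.0, 0.0]
`grad_refs = [gradients] * 7` → grad_refs = [[0.0, 0.0, 0.0, 0.0, 0.0, 0.0, 0.0, 0.0, 0.0], [0.0, 0.0, 0.0, 0.0, 0.0, 0.0, 0.0, 0.0, 0.0], [0.0, 0.0, 0.0, 0.0, 0.0, 0.0, 0.0, 0.0, 0.0], [0.0, 0.0, 0.0, 0.0, 0.0, 0.0, 0.0, 0.0, 0.0], [0.0, 0.0, 0.0, 0.0, 0.0, 0.0, 0.0, 0.0, 0.0], [0.0, 0.0, 0.0, 0.0, 0.0, 0.0, 0.0, 0.0, 0.0], [0.0, 0.0, 0.0, 0.0, 0.0, 0.0, 0.0, 0.0, 0.0]]
`accumulate(grad_refs[0], [5.0, 5.0, 5.0])` → gradients = [5.0, 5.0, 5.0, 0.0, 0.0, 0.0, 0.0, 0.0, 0.0]; grad_refs = [[5.0, 5.0, 5.0, 0.0, 0.0, 0.0, 0.0, 0.0, 0.0], [5.0, 5.0, 5.0, 0.0, 0.0, 0.0, 0.0, 0.0, 0.0], [5.0, 5.0, 5.0, 0.0, 0.0, 0.0, 0.0, 0.0, 0.0], [5.0, 5.0, 5.0, 0.0, 0.0, 0.0, 0.0, 0.0, 0.0], [5.0, 5.0, 5.0, 0.0, 0.0, 0.0, 0.0, 0.0, 0.0], [5.0, 5.0, 5.0, 0.0, 0.0, 0.0, 0.0, 0.0, 0.0], [5.0, 5.0, 5.0, 0.0, 0.0, 0.0, 0.0, 0.0, 0.0]]
`accumulate(grad_refs[1], [2.0, 4.0, 3.0])` → gradients = [7.0, 9.0, 8.0, 0.0, 0.0, 0.0, 0.0, 0.0, 0.0]; grad_refs = [[7.0, 9.0, 8.0, 0.0, 0.0, 0.0, 0.0, 0.0, 0.0], [7.0, 9.0, 8.0, 0.0, 0.0, 0.0, 0.0, 0.0, 0.0], [7.0, 9.0, 8.0, 0.0, 0.0, 0.0, 0.0, 0.0, 0.0], [7.0, 9.0, 8.0, 0.0, 0.0, 0.0, 0.0, 0.0, 0.0], [7.0, 9.0, 8.0, 0.0, 0.0, 0.0, 0.0, 0.0, 0.0], [7.0, 9.0, 8.0, 0.0, 0.0, 0.0, 0.0, 0.0, 0.0], [7.0, 9.0, 8.0, 0.0, 0.0, 0.0, 0.0, 0.0, 0.0]]
`print(gradients)` → prints [7.0, 9.0, 8.0, 0.0, 0.0, 0.0, 0.0, 0.0, 0.0]
`print(grad_refs[0] is grad_refs[1])` → prints True

Answer:
[7.0, 9.0, 8.0, 0.0, 0.0, 0.0, 0.0, 0.0, 0.0]
True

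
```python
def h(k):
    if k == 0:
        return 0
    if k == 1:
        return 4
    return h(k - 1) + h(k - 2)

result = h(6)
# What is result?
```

Build up from base cases: h(0)=0, h(1)=4, h(2)=4, h(3)=8, h(4)=12, h(5)=20, h(6)=32

Answer: 32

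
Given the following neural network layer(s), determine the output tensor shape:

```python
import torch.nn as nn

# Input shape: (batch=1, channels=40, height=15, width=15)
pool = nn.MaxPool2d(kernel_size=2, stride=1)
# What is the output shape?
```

Input: (1, 40, 15, 15) -> Output: (1, 40, 14, 14)

Answer: (1, 40, 14, 14)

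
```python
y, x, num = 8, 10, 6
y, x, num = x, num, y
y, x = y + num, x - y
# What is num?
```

Trace:
`y, x, num = 8, 10, 6` → y = 8; x = 10; num = 6
`y, x, num = x, num, y` → y = 10; x = 6; num = 8
`y, x = y + num, x - y` → y = 18; x = -4
So num = 8

Answer: 8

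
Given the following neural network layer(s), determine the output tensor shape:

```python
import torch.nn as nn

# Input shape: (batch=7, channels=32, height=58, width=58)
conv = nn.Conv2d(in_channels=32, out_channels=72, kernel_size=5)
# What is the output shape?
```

Input: (7, 32, 58, 58) -> Output: (7, 72, 54, 54)

Answer: (7, 72, 54, 54)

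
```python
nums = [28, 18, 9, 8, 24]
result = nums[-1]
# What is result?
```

Trace:
`nums = [28, 18, 9, 8, 24]` → nums = [28, 18, 9, 8, 24]
`result = nums[-1]` → result = 24
So result = 24

Answer: 24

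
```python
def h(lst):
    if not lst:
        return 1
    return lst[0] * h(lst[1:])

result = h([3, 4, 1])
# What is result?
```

Product over [3, 4, 1] = 3 * 4 * 1 = 12

Answer: 12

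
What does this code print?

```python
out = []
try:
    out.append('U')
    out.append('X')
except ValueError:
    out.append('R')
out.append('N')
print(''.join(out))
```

Execution trace: 'U' (try body) → 'X' (try body, no exception) → 'N' (after the try/except). Output: UXN

Answer: UXN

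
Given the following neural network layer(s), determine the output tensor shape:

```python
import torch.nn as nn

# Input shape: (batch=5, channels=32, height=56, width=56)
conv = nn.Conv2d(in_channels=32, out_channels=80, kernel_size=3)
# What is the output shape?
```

Input: (5, 32, 56, 56) -> Output: (5, 80, 54, 54)

Answer: (5, 80, 54, 54)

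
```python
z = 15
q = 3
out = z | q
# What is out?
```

Trace:
`z = 15` → z = 15
`q = 3` → q = 3
`out = z | q` → out = 15
So out = 15

Answer: 15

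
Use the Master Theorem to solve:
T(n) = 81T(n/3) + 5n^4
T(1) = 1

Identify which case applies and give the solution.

a=81, b=3, f(n)=5n^4. log_3(81) = 4. Since c=4 = 4, Case 2 applies: T(n) = Θ(n^log_b(a) · log n) = O(n^4 log n).

Answer: O(n^4 log n) - Case 2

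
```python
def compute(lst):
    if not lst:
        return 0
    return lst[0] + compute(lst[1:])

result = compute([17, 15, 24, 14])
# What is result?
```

17 + 15 + 24 + 14 + 0 = 70

Answer: 70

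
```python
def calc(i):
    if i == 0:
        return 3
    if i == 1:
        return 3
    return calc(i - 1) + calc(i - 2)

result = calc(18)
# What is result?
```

Build up from base cases: calc(0)=3, calc(1)=3, calc(2)=6, calc(3)=9, calc(4)=15, calc(5)=24, calc(6)=39, ..., calc(18)=12543

Answer: 12543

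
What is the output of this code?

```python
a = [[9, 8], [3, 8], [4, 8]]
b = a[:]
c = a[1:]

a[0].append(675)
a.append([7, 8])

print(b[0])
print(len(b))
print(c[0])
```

Key concept: slice with nested mutation.
Step by step:
`a = [[9, 8], [3, 8], [4, 8]]` → a = [[9, 8], [3, 8], [4, 8]]
`b = a[:]` → b = [[9, 8], [3, 8], [4, 8]]
`c = a[1:]` → c = [[3, 8], [4, 8]]
`a[0].append(675)` → a = [[9, 8, 675], [3, 8], [4, 8]]; b = [[9, 8, 675], [3, 8], [4, 8]]
`a.append([7, 8])` → a = [[9, 8, 675], [3, 8], [4, 8], [7, 8]]
`print(b[0])` → prints [9, 8, 675]
`print(len(b))` → prints 3
`print(c[0])` → prints [3, 8]

Answer:
[9, 8, 675]
3
[3, 8]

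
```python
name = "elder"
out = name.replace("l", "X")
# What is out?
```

Trace:
`name = "elder"` → name = 'elder'
`out = name.replace("l", "X")` → out = 'eXder'
So out = 'eXder'

Answer: 'eXder'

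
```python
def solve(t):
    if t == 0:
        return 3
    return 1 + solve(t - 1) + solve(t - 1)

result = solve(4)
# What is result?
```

solve(t) = 1 + 2·solve(t-1), solve(0)=3. Closed form: (3+1)·2^4 - 1 = 63.

Answer: 63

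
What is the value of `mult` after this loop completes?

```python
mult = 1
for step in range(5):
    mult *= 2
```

2^5 = 32
`mult` takes the values: 1 → 2 → 4 → 8 → 16 → 32

Answer: 32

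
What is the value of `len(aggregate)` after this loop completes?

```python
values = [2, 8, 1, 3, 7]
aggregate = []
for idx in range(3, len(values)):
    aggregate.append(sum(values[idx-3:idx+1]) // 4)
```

Number of 4-element averages
`aggregate` takes the values: [] → [3] → [3, 4]
So `len(aggregate)` = 2

Answer: 2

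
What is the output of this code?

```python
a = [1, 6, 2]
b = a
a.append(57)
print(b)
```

Key concept: basic list aliasing.
Step by step:
`a = [1, 6, 2]` → a = [1, 6, 2]
`b = a` → b = [1, 6, 2] (same object as a)
`a.append(57)` → a = [1, 6, 2, 57] (same object as b); b = [1, 6, 2, 57] (same object as a)
`print(b)` → prints [1, 6, 2, 57]

Answer: [1, 6, 2, 57]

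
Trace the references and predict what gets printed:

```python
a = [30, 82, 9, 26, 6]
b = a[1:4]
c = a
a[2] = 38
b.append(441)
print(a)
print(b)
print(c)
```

Key concept: slice vs alias.
Step by step:
`a = [30, 82, 9, 26, 6]` → a = [30, 82, 9, 26, 6]
`b = a[1:4]` → b = [82, 9, 26]
`c = a` → c = [30, 82, 9, 26, 6] (same object as a)
`a[2] = 38` → a = [30, 82, 38, 26, 6] (same object as c); c = [30, 82, 38, 26, 6] (same object as a)
`b.append(441)` → b = [82, 9, 26, 441]
`print(a)` → prints [30, 82, 38, 26, 6]
`print(b)` → prints [82, 9, 26, 441]
`print(c)` → prints [30, 82, 38, 26, 6]

Answer:
[30, 82, 38, 26, 6]
[82, 9, 26, 441]
[30, 82, 38, 26, 6]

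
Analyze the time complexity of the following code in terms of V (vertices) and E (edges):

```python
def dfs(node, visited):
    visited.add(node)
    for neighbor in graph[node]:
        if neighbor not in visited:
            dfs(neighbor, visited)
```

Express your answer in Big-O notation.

This is Depth-first search (recursive). Time complexity: O(V + E).

Answer: O(V + E)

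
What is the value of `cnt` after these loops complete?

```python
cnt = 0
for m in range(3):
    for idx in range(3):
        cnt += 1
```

3 * 3 = 9
`cnt` takes the values: 0 → 1 → 2 → 3 → 4 → 5 → 6 → 7 → 8 → 9

Answer: 9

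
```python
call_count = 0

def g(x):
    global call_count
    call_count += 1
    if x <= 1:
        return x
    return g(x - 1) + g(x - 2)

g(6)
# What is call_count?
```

Calls(x) = 1 + Calls(x-1) + Calls(x-2); Calls(0)=Calls(1)=1. For x=6 this gives 25.

Answer: 25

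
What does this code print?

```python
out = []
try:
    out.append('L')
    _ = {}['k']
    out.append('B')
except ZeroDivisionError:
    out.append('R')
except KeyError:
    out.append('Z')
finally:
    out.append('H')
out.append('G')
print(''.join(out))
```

Execution trace: 'L' (try body) → 'Z' (except KeyError) → 'H' (finally) → 'G' (after the try/except). Output: LZHG

Answer: LZHG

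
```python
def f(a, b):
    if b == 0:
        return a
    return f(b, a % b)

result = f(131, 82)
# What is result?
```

f(131, 82) -> f(82, 49) -> f(49, 33) -> f(33, 16) -> f(16, 1) -> f(1, 0) -> 1

Answer: 1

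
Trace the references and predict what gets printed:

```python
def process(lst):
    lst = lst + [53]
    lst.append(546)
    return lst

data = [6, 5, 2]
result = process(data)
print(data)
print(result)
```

Key concept: rebinding parameter vs mutation.
Step by step:
`data = [6, 5, 2]` → data = [6, 5, 2]
`result = process(data)` → result = [6, 5, 2, 53, 546]
`print(data)` → prints [6, 5, 2]
`print(result)` → prints [6, 5, 2, 53, 546]

Answer:
[6, 5, 2]
[6, 5, 2, 53, 546]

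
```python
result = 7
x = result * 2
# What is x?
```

Trace:
`result = 7` → result = 7
`x = result * 2` → x = 14
So x = 14

Answer: 14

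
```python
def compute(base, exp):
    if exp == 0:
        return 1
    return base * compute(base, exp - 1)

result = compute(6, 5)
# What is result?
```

compute(6, 5) = 6 * 6 * 6 * 6 * 6 = 7776

Answer: 7776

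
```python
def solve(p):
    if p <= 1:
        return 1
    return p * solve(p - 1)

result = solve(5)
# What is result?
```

solve(5) = 5 * 4 * 3 * 2 * 1 = 120

Answer: 120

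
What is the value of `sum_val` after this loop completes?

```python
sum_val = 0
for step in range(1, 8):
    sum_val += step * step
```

Sum of squares 1² to 7² = 140
`sum_val` takes the values: 0 → 1 → 5 → 14 → 30 → 55 → 91 → 140

Answer: 140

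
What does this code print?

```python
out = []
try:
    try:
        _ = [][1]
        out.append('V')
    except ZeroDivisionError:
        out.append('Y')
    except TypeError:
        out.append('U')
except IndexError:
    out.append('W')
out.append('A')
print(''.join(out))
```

Execution trace: 'W' (outer except IndexError) → 'A' (after the try/except). Output: WA

Answer: WA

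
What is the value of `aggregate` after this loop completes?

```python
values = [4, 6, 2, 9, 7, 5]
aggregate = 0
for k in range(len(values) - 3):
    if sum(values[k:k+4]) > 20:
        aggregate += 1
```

Count windows with sum > 20
`aggregate` takes the values: 0 → 1 → 2 → 3

Answer: 3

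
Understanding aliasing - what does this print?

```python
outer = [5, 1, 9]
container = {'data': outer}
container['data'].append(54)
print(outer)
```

Key concept: dict holds reference to list.
Step by step:
`outer = [5, 1, 9]` → outer = [5, 1, 9]
`container = {'data': outer}` → container = {'data': [5, 1, 9]}
`container['data'].append(54)` → outer = [5, 1, 9, 54]; container = {'data': [5, 1, 9, 54]}
`print(outer)` → prints [5, 1, 9, 54]

Answer: [5, 1, 9, 54]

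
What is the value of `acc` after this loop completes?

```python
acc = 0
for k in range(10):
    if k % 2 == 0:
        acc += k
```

Sum of even numbers 0 to 9
`acc` takes the values: 0 → 2 → 6 → 12 → 20

Answer: 20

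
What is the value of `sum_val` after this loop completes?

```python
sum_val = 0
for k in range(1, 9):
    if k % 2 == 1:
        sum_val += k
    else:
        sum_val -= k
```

Add odd, subtract even
`sum_val` takes the values: 0 → 1 → -1 → 2 → -2 → 3 → -3 → 4 → -4

Answer: -4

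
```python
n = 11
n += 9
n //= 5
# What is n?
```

Trace:
`n = 11` → n = 11
`n += 9` → n = 20
`n //= 5` → n = 4
So n = 4

Answer: 4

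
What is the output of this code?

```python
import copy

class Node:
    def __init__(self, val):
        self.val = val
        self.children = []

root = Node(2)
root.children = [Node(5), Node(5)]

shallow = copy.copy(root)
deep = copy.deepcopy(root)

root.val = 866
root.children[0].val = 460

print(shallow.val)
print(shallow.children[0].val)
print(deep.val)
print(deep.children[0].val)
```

Key concept: deep copy with custom objects.
Step by step:
`root = Node(2)` → root = Node(val=2, children=[])
`root.children = [Node(5), Node(5)]` → root = Node(val=2, children=[Node(val=5, children=[]), Node(val=5, children=[])])
`shallow = copy.copy(root)` → shallow = Node(val=2, children=[Node(val=5, children=[]), Node(val=5, children=[])])
`deep = copy.deepcopy(root)` → deep = Node(val=2, children=[Node(val=5, children=[]), Node(val=5, children=[])])
`root.val = 866` → root = Node(val=866, children=[Node(val=5, children=[]), Node(val=5, children=[])])
`root.children[0].val = 460` → root = Node(val=866, children=[Node(val=460, children=[]), Node(val=5, children=[])]); shallow = Node(val=2, children=[Node(val=460, children=[]), Node(val=5, children=[])])
`print(shallow.val)` → prints 2
`print(shallow.children[0].val)` → prints 460
`print(deep.val)` → prints 2
`print(deep.children[0].val)` → prints 5

Answer:
2
460
2
5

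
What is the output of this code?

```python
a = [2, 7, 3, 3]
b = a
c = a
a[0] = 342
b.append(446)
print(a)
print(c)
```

Key concept: multiple aliases.
Step by step:
`a = [2, 7, 3, 3]` → a = [2, 7, 3, 3]
`b = a` → b = [2, 7, 3, 3] (same object as a)
`c = a` → c = [2, 7, 3, 3] (same object as a, b)
`a[0] = 342` → a = [342, 7, 3, 3] (same object as b, c); b = [342, 7, 3, 3] (same object as a, c); c = [342, 7, 3, 3] (same object as a, b)
`b.append(446)` → a = [342, 7, 3, 3, 446] (same object as b, c); b = [342, 7, 3, 3, 446] (same object as a, c); c = [342, 7, 3, 3, 446] (same object as a, b)
`print(a)` → prints [342, 7, 3, 3, 446]
`print(c)` → prints [342, 7, 3, 3, 446]

Answer:
[342, 7, 3, 3, 446]
[342, 7, 3, 3, 446]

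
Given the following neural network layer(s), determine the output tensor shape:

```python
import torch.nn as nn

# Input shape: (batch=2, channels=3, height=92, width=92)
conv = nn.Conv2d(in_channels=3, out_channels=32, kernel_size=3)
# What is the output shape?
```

Input: (2, 3, 92, 92) -> Output: (2, 32, 90, 90)

Answer: (2, 32, 90, 90)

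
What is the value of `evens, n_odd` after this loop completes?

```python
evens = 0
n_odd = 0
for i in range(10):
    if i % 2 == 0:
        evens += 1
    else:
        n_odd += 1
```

Count evens and odds in range(10)
`evens, n_odd` takes the values: (0, 0) → (1, 0) → (1, 1) → (2, 1) → (2, 2) → (3, 2) → (3, 3) → (4, 3) → (4, 4) → (5, 4) → (5, 5)

Answer: 5, 5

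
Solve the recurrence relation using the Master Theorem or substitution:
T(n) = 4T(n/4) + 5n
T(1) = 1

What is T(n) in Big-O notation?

By Master Theorem: a=4, b=4, f(n)=5n. Since log_4(4) = 1 and f(n) = Θ(n^1), Case 2 applies. T(n) = O(n log n).

Answer: O(n log n)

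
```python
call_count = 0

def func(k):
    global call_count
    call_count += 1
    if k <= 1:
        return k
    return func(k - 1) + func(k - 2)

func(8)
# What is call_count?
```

Calls(k) = 1 + Calls(k-1) + Calls(k-2); Calls(0)=Calls(1)=1. For k=8 this gives 67.

Answer: 67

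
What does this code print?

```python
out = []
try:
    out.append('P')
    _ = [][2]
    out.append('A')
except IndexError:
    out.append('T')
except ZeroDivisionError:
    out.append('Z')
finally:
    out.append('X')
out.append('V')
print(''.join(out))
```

Execution trace: 'P' (try body) → 'T' (except IndexError) → 'X' (finally) → 'V' (after the try/except). Output: PTXV

Answer: PTXV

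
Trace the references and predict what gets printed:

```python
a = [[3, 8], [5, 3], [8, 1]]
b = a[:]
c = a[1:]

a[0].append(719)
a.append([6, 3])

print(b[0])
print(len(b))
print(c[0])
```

Key concept: slice with nested mutation.
Step by step:
`a = [[3, 8], [5, 3], [8, 1]]` → a = [[3, 8], [5, 3], [8, 1]]
`b = a[:]` → b = [[3, 8], [5, 3], [8, 1]]
`c = a[1:]` → c = [[5, 3], [8, 1]]
`a[0].append(719)` → a = [[3, 8, 719], [5, 3], [8, 1]]; b = [[3, 8, 719], [5, 3], [8, 1]]
`a.append([6, 3])` → a = [[3, 8, 719], [5, 3], [8, 1], [6, 3]]
`print(b[0])` → prints [3, 8, 719]
`print(len(b))` → prints 3
`print(c[0])` → prints [5, 3]

Answer:
[3, 8, 719]
3
[5, 3]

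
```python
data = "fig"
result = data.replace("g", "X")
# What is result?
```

Trace:
`data = "fig"` → data = 'fig'
`result = data.replace("g", "X")` → result = 'fiX'
So result = 'fiX'

Answer: 'fiX'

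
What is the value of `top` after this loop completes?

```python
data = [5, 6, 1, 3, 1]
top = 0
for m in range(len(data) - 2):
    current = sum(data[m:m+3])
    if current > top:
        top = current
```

Max sum of 3-element window in [5, 6, 1, 3, 1]
`top` takes the values: 0 → 12

Answer: 12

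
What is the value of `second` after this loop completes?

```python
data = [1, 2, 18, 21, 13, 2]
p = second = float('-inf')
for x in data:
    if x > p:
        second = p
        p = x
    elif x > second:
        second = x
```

Second largest (with repeats) in [1, 2, 18, 21, 13, 2]
`second` takes the values: -inf → 1 → 2 → 18

Answer: 18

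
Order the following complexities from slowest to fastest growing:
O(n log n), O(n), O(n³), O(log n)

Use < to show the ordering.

Ordered by growth rate: O(log n) < O(n) < O(n log n) < O(n³)

Answer: O(log n) < O(n) < O(n log n) < O(n³)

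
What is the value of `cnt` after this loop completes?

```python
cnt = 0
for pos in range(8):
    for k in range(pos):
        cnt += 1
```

Triangle number: 0+1+2+...+7
`cnt` takes the values: 0 → 1 → 2 → 3 → 4 → 5 → 6 → 7 → 8 → 9 → 10 → 11 → 12 → 13 → 14 → 15 → 16 → 17 → 18 → 19 → 20 → 21 → 22 → 23 → 24 → 25 → 26 → 27 → 28

Answer: 28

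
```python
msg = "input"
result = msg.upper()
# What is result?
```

Trace:
`msg = "input"` → msg = 'input'
`result = msg.upper()` → result = 'INPUT'
So result = 'INPUT'

Answer: 'INPUT'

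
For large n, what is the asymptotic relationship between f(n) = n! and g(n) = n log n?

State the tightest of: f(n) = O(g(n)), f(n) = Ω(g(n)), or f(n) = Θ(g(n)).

n! vs n log n: f(n) = Ω(g(n)) but not O(g(n)) — n! grows strictly faster than n log n.

Answer: f(n) = Ω(g(n)) but not O(g(n)) — n! grows strictly faster than n log n.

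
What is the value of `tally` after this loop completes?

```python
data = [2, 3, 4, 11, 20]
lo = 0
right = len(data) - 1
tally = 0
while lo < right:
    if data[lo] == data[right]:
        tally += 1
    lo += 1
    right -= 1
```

Count matching pairs from ends
`tally` takes the values: 0

Answer: 0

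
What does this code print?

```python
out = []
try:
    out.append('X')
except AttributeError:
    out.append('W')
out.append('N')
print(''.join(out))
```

Execution trace: 'X' (try body, no exception) → 'N' (after the try/except). Output: XN

Answer: XN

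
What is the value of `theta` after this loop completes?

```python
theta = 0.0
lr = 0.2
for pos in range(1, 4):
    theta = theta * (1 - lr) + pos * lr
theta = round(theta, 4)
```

Moving average with lr=0.2
`theta` takes the values: 0.0 → 0.2 → 0.56 → 1.048

Answer: 1.048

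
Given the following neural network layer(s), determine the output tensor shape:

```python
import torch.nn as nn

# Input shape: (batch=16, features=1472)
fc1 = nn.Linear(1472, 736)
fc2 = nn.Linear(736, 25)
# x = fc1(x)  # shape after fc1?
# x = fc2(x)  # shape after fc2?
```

Input: (16, 1472) -> after fc1: (16, 736) -> Output: (16, 25)

Answer: (16, 25)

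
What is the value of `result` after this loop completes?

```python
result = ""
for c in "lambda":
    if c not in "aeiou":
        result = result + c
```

Remove vowels from 'lambda'
`result` takes the values: "" → "l" → "lm" → "lmb" → "lmbd"

Answer: "lmbd"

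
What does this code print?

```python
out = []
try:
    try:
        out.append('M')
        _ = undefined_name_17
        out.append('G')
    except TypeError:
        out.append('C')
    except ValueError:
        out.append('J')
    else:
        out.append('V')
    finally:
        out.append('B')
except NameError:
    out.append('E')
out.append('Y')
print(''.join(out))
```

Execution trace: 'M' (try body) → 'B' (finally) → 'E' (outer except NameError) → 'Y' (after the try/except). Output: MBEY

Answer: MBEY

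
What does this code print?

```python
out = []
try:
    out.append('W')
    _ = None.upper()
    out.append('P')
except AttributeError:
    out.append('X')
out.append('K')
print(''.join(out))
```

Execution trace: 'W' (try body) → 'X' (except AttributeError) → 'K' (after the try/except). Output: WXK

Answer: WXK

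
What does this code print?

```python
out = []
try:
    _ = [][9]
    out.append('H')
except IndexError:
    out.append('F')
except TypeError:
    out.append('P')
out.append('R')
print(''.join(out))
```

Execution trace: 'F' (except IndexError) → 'R' (after the try/except). Output: FR

Answer: FR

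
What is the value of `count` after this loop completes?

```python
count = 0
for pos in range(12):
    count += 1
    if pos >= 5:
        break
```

Loop breaks when pos reaches 5, count is 6
`count` takes the values: 0 → 1 → 2 → 3 → 4 → 5 → 6

Answer: 6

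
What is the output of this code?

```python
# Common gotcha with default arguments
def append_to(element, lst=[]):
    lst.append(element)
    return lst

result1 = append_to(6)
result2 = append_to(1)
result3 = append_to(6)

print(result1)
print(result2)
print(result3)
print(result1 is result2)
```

Key concept: mutable default argument gotcha.
Step by step:
`result1 = append_to(6)` → result1 = [6]
`result2 = append_to(1)` → result1 = [6, 1] (same object as result2); result2 = [6, 1] (same object as result1)
`result3 = append_to(6)` → result1 = [6, 1, 6] (same object as result2, result3); result2 = [6, 1, 6] (same object as result1, result3); result3 = [6, 1, 6] (same object as result1, result2)
`print(result1)` → prints [6, 1, 6]
`print(result2)` → prints [6, 1, 6]
`print(result3)` → prints [6, 1, 6]
`print(result1 is result2)` → prints True

Answer:
[6, 1, 6]
[6, 1, 6]
[6, 1, 6]
True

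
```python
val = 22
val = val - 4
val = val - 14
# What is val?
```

Trace:
`val = 22` → val = 22
`val = val - 4` → val = 18
`val = val - 14` → val = 4
So val = 4

Answer: 4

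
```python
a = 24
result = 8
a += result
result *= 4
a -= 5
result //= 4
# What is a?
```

Trace:
`a = 24` → a = 24
`result = 8` → result = 8
`a += result` → a = 32
`result *= 4` → result = 32
`a -= 5` → a = 27
`result //= 4` → result = 8
So a = 27

Answer: 27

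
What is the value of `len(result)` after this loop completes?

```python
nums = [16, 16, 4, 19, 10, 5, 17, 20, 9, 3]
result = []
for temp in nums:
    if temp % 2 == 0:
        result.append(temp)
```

Count even numbers in [16, 16, 4, 19, 10, 5, 17, 20, 9, 3]
`result` takes the values: [] → [16] → [16, 16] → [16, 16, 4] → [16, 16, 4, 10] → [16, 16, 4, 10, 20]
So `len(result)` = 5

Answer: 5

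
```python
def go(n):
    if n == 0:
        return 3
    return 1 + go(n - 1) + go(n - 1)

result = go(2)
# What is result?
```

go(n) = 1 + 2·go(n-1), go(0)=3. Closed form: (3+1)·2^2 - 1 = 15.

Answer: 15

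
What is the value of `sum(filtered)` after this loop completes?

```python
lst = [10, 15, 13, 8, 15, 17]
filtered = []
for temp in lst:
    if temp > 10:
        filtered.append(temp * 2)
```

Sum of doubled values > 10
`filtered` takes the values: [] → [30] → [30, 26] → [30, 26, 30] → [30, 26, 30, 34]
So `sum(filtered)` = 120

Answer: 120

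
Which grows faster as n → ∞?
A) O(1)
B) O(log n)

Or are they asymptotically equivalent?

O(1) vs O(log n): Higher order terms dominate.

Answer: B) O(log n) grows faster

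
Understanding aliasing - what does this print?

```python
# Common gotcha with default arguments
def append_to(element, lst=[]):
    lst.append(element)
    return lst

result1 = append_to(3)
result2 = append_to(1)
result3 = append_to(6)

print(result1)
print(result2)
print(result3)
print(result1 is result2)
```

Key concept: mutable default argument gotcha.
Step by step:
`result1 = append_to(3)` → result1 = [3]
`result2 = append_to(1)` → result1 = [3, 1] (same object as result2); result2 = [3, 1] (same object as result1)
`result3 = append_to(6)` → result1 = [3, 1, 6] (same object as result2, result3); result2 = [3, 1, 6] (same object as result1, result3); result3 = [3, 1, 6] (same object as result1, result2)
`print(result1)` → prints [3, 1, 6]
`print(result2)` → prints [3, 1, 6]
`print(result3)` → prints [3, 1, 6]
`print(result1 is result2)` → prints True

Answer:
[3, 1, 6]
[3, 1, 6]
[3, 1, 6]
True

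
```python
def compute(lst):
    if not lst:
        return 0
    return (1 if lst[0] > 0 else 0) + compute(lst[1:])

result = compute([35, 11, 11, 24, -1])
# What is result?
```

Count of positive elements in [35, 11, 11, 24, -1] = 4

Answer: 4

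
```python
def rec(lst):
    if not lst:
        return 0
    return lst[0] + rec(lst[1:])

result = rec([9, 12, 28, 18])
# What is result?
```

9 + 12 + 28 + 18 + 0 = 67

Answer: 67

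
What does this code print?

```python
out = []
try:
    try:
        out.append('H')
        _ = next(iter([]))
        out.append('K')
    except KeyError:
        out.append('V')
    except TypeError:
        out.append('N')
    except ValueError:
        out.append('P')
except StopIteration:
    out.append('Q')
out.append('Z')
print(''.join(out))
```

Execution trace: 'H' (inner try body) → 'Q' (outer except StopIteration) → 'Z' (after the try/except). Output: HQZ

Answer: HQZ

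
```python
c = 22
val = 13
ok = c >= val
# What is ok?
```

Trace:
`c = 22` → c = 22
`val = 13` → val = 13
`ok = c >= val` → ok = True
So ok = True

Answer: True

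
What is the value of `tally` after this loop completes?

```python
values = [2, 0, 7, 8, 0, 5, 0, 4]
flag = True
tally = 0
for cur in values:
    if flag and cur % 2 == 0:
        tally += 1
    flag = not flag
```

Count even values at even positions
`tally` takes the values: 0 → 1 → 2 → 3

Answer: 3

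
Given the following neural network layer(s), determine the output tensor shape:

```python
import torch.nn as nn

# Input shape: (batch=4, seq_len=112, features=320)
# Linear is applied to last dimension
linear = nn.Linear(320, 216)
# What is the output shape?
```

Input: (4, 112, 320) -> Output: (4, 112, 216)

Answer: (4, 112, 216)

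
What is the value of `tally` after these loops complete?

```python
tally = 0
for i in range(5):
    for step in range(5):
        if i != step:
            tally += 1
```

5² - 5 (exclude diagonal)
`tally` takes the values: 0 → 1 → 2 → 3 → 4 → 5 → 6 → 7 → 8 → 9 → 10 → 11 → 12 → 13 → 14 → 15 → 16 → 17 → 18 → 19 → 20

Answer: 20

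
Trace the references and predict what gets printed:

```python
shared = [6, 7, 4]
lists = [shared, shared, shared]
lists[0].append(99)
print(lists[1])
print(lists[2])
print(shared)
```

Key concept: list of same reference.
Step by step:
`shared = [6, 7, 4]` → shared = [6, 7, 4]
`lists = [shared, shared, shared]` → lists = [[6, 7, 4], [6, 7, 4], [6, 7, 4]]
`lists[0].append(99)` → shared = [6, 7, 4, 99]; lists = [[6, 7, 4, 99], [6, 7, 4, 99], [6, 7, 4, 99]]
`print(lists[1])` → prints [6, 7, 4, 99]
`print(lists[2])` → prints [6, 7, 4, 99]
`print(shared)` → prints [6, 7, 4, 99]

Answer:
[6, 7, 4, 99]
[6, 7, 4, 99]
[6, 7, 4, 99]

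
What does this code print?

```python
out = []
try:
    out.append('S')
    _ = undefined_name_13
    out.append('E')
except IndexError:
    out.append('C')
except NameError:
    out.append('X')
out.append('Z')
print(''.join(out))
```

Execution trace: 'S' (try body) → 'X' (except NameError) → 'Z' (after the try/except). Output: SXZ

Answer: SXZ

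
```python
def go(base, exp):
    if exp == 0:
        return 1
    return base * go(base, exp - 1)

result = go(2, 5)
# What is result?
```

go(2, 5) = 2 * 2 * 2 * 2 * 2 = 32

Answer: 32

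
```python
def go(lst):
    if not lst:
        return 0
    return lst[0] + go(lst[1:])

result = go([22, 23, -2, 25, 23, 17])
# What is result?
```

22 + 23 + (-2) + 25 + 23 + 17 + 0 = 108

Answer: 108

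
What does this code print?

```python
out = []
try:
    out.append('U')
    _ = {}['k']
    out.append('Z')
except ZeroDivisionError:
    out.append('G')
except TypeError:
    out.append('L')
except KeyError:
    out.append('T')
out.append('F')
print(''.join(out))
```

Execution trace: 'U' (try body) → 'T' (except KeyError) → 'F' (after the try/except). Output: UTF

Answer: UTF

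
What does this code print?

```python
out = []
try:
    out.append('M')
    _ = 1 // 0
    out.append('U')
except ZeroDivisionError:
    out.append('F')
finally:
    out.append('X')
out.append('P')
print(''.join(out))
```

Execution trace: 'M' (try body) → 'F' (except ZeroDivisionError) → 'X' (finally) → 'P' (after the try/except). Output: MFXP

Answer: MFXP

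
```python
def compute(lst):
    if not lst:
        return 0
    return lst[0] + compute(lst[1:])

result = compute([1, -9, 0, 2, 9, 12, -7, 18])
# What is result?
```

1 + (-9) + 0 + 2 + 9 + 12 + (-7) + 18 + 0 = 26

Answer: 26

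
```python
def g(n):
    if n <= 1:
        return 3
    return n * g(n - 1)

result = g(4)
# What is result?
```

g(4) = 4 * 3 * 2 * 3 = 72

Answer: 72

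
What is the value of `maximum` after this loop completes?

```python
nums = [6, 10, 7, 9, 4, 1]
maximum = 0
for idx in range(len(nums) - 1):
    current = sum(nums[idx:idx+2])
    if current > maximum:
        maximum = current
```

Max sum of 2-element window in [6, 10, 7, 9, 4, 1]
`maximum` takes the values: 0 → 16 → 17

Answer: 17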